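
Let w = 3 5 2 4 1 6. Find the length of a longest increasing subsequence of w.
3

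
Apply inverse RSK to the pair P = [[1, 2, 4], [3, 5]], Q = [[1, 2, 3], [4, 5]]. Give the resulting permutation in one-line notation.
Reverse the RSK construction: for i from n down to 1, find the cell of Q containing i, remove the entry at that cell from P, and reverse-bump it up through P; the value ejected from row 1 is w(i).

Step i=5: Q has 5 at row 2, column 2; remove 5 from row 2 of P and reverse-bump: 5 enters row 1 and ejects 4. So w(5) = 4. P is now [[1, 2, 5], [3]].
Step i=4: Q has 4 at row 2, column 1; remove 3 from row 2 of P and reverse-bump: 3 enters row 1 and ejects 2. So w(4) = 2. P is now [[1, 3, 5]].
Step i=3: Q has 3 at row 1, column 3; remove that cell from P, ejecting 5. So w(3) = 5. P is now [[1, 3]].
Step i=2: Q has 2 at row 1, column 2; remove that cell from P, ejecting 3. So w(2) = 3. P is now [[1]].
Step i=1: Q has 1 at row 1, column 1; remove that cell from P, ejecting 1. So w(1) = 1. P is now [].

So w = 1 3 5 2 4.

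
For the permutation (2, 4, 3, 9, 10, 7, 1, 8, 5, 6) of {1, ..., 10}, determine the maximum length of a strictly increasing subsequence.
4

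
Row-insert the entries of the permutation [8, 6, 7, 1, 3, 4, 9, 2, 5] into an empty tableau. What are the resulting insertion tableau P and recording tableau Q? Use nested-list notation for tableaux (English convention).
P = [[1, 2, 4, 5], [3, 7, 9], [6], [8]], Q = [[1, 3, 6, 7], [2, 5, 9], [4], [8]]

Insert each entry of the permutation into P by Schensted row insertion, recording in Q the position of each new cell.

Insert 8: appended to row 1. P = [[8]], Q = [[1]].
Insert 6: 6 bumps 8 from row 1; 8 starts row 2. P = [[6], [8]], Q = [[1], [2]].
Insert 7: appended to row 1. P = [[6, 7], [8]], Q = [[1, 3], [2]].
Insert 1: 1 bumps 6 from row 1; 6 bumps 8 from row 2; 8 starts row 3. P = [[1, 7], [6], [8]], Q = [[1, 3], [2], [4]].
Insert 3: 3 bumps 7 from row 1; 7 appends to row 2. P = [[1, 3], [6, 7], [8]], Q = [[1, 3], [2, 5], [4]].
Insert 4: appended to row 1. P = [[1, 3, 4], [6, 7], [8]], Q = [[1, 3, 6], [2, 5], [4]].
Insert 9: appended to row 1. P = [[1, 3, 4, 9], [6, 7], [8]], Q = [[1, 3, 6, 7], [2, 5], [4]].
Insert 2: 2 bumps 3 from row 1; 3 bumps 6 from row 2; 6 bumps 8 from row 3; 8 starts row 4. P = [[1, 2, 4, 9], [3, 7], [6], [8]], Q = [[1, 3, 6, 7], [2, 5], [4], [8]].
Insert 5: 5 bumps 9 from row 1; 9 appends to row 2. P = [[1, 2, 4, 5], [3, 7, 9], [6], [8]], Q = [[1, 3, 6, 7], [2, 5, 9], [4], [8]].

So P = [[1, 2, 4, 5], [3, 7, 9], [6], [8]], Q = [[1, 3, 6, 7], [2, 5, 9], [4], [8]].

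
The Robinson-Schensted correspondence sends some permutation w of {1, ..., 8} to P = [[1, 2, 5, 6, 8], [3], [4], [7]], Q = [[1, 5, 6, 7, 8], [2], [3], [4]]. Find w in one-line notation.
Reverse the RSK construction: for i from n down to 1, find the cell of Q containing i, remove the entry at that cell from P, and reverse-bump it up through P; the value ejected from row 1 is w(i).

Step i=8: Q has 8 at row 1, column 5; remove that cell from P, ejecting 8. So w(8) = 8. P is now [[1, 2, 5, 6], [3], [4], [7]].
Step i=7: Q has 7 at row 1, column 4; remove that cell from P, ejecting 6. So w(7) = 6. P is now [[1, 2, 5], [3], [4], [7]].
Step i=6: Q has 6 at row 1, column 3; remove that cell from P, ejecting 5. So w(6) = 5. P is now [[1, 2], [3], [4], [7]].
Step i=5: Q has 5 at row 1, column 2; remove that cell from P, ejecting 2. So w(5) = 2. P is now [[1], [3], [4], [7]].
Step i=4: Q has 4 at row 4, column 1; remove 7 from row 4 of P and reverse-bump: 7 enters row 3 and ejects 4; 4 enters row 2 and ejects 3; 3 enters row 1 and ejects 1. So w(4) = 1. P is now [[3], [4], [7]].
Step i=3: Q has 3 at row 3, column 1; remove 7 from row 3 of P and reverse-bump: 7 enters row 2 and ejects 4; 4 enters row 1 and ejects 3. So w(3) = 3. P is now [[4], [7]].
Step i=2: Q has 2 at row 2, column 1; remove 7 from row 2 of P and reverse-bump: 7 enters row 1 and ejects 4. So w(2) = 4. P is now [[7]].
Step i=1: Q has 1 at row 1, column 1; remove that cell from P, ejecting 7. So w(1) = 7. P is now [].

So w = 7 4 3 1 2 5 6 8.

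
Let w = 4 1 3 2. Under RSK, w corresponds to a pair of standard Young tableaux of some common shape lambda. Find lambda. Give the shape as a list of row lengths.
[2, 1, 1]

Row-insert each entry into an empty tableau.

After inserting 4: P = [[4]].
After inserting 1: P = [[1], [4]].
After inserting 3: P = [[1, 3], [4]].
After inserting 2: P = [[1, 2], [3], [4]].

The final insertion tableau P = [[1, 2], [3], [4]] has shape [2, 1, 1].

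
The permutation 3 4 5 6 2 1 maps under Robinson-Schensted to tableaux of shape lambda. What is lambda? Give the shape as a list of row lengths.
Row-insert each entry into an empty tableau.

After inserting 3: P = [[3]].
After inserting 4: P = [[3, 4]].
After inserting 5: P = [[3, 4, 5]].
After inserting 6: P = [[3, 4, 5, 6]].
After inserting 2: P = [[2, 4, 5, 6], [3]].
After inserting 1: P = [[1, 4, 5, 6], [2], [3]].

The final insertion tableau P = [[1, 4, 5, 6], [2], [3]] has shape [4, 1, 1].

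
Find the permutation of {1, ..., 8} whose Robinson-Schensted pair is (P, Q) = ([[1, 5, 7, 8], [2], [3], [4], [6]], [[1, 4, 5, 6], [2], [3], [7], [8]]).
6 4 3 5 7 8 2 1

Reverse the RSK construction: for i from n down to 1, find the cell of Q containing i, remove the entry at that cell from P, and reverse-bump it up through P; the value ejected from row 1 is w(i).

Step i=8: Q has 8 at row 5, column 1; remove 6 from row 5 of P and reverse-bump: 6 enters row 4 and ejects 4; 4 enters row 3 and ejects 3; 3 enters row 2 and ejects 2; 2 enters row 1 and ejects 1. So w(8) = 1. P is now [[2, 5, 7, 8], [3], [4], [6]].
Step i=7: Q has 7 at row 4, column 1; remove 6 from row 4 of P and reverse-bump: 6 enters row 3 and ejects 4; 4 enters row 2 and ejects 3; 3 enters row 1 and ejects 2. So w(7) = 2. P is now [[3, 5, 7, 8], [4], [6]].
Step i=6: Q has 6 at row 1, column 4; remove that cell from P, ejecting 8. So w(6) = 8. P is now [[3, 5, 7], [4], [6]].
Step i=5: Q has 5 at row 1, column 3; remove that cell from P, ejecting 7. So w(5) = 7. P is now [[3, 5], [4], [6]].
Step i=4: Q has 4 at row 1, column 2; remove that cell from P, ejecting 5. So w(4) = 5. P is now [[3], [4], [6]].
Step i=3: Q has 3 at row 3, column 1; remove 6 from row 3 of P and reverse-bump: 6 enters row 2 and ejects 4; 4 enters row 1 and ejects 3. So w(3) = 3. P is now [[4], [6]].
Step i=2: Q has 2 at row 2, column 1; remove 6 from row 2 of P and reverse-bump: 6 enters row 1 and ejects 4. So w(2) = 4. P is now [[6]].
Step i=1: Q has 1 at row 1, column 1; remove that cell from P, ejecting 6. So w(1) = 6. P is now [].

So w = 6 4 3 5 7 8 2 1.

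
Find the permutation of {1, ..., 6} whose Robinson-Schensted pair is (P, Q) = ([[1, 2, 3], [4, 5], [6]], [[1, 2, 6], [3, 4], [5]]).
Reverse the RSK construction: for i from n down to 1, find the cell of Q containing i, remove the entry at that cell from P, and reverse-bump it up through P; the value ejected from row 1 is w(i).

Step i=6: Q has 6 at row 1, column 3; remove that cell from P, ejecting 3. So w(6) = 3. P is now [[1, 2], [4, 5], [6]].
Step i=5: Q has 5 at row 3, column 1; remove 6 from row 3 of P and reverse-bump: 6 enters row 2 and ejects 5; 5 enters row 1 and ejects 2. So w(5) = 2. P is now [[1, 5], [4, 6]].
Step i=4: Q has 4 at row 2, column 2; remove 6 from row 2 of P and reverse-bump: 6 enters row 1 and ejects 5. So w(4) = 5. P is now [[1, 6], [4]].
Step i=3: Q has 3 at row 2, column 1; remove 4 from row 2 of P and reverse-bump: 4 enters row 1 and ejects 1. So w(3) = 1. P is now [[4, 6]].
Step i=2: Q has 2 at row 1, column 2; remove that cell from P, ejecting 6. So w(2) = 6. P is now [[4]].
Step i=1: Q has 1 at row 1, column 1; remove that cell from P, ejecting 4. So w(1) = 4. P is now [].

So w = 4 6 1 5 2 3.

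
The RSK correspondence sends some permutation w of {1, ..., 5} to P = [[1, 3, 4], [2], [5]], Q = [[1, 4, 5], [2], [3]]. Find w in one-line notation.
5 2 1 3 4

Reverse the RSK construction: for i from n down to 1, find the cell of Q containing i, remove the entry at that cell from P, and reverse-bump it up through P; the value ejected from row 1 is w(i).

Step i=5: Q has 5 at row 1, column 3; remove that cell from P, ejecting 4. So w(5) = 4. P is now [[1, 3], [2], [5]].
Step i=4: Q has 4 at row 1, column 2; remove that cell from P, ejecting 3. So w(4) = 3. P is now [[1], [2], [5]].
Step i=3: Q has 3 at row 3, column 1; remove 5 from row 3 of P and reverse-bump: 5 enters row 2 and ejects 2; 2 enters row 1 and ejects 1. So w(3) = 1. P is now [[2], [5]].
Step i=2: Q has 2 at row 2, column 1; remove 5 from row 2 of P and reverse-bump: 5 enters row 1 and ejects 2. So w(2) = 2. P is now [[5]].
Step i=1: Q has 1 at row 1, column 1; remove that cell from P, ejecting 5. So w(1) = 5. P is now [].

So w = 5 2 1 3 4.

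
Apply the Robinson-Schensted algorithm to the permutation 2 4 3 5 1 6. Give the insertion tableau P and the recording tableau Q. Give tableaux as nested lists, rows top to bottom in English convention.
P = [[1, 3, 5, 6], [2], [4]], Q = [[1, 2, 4, 6], [3], [5]]

Insert each entry of the permutation into P by Schensted row insertion, recording in Q the position of each new cell.

Insert 2: appended to row 1. P = [[2]].
Insert 4: appended to row 1. P = [[2, 4]].
Insert 3: 3 bumps 4 from row 1; 4 starts row 2. P = [[2, 3], [4]].
Insert 5: appended to row 1. P = [[2, 3, 5], [4]].
Insert 1: 1 bumps 2 from row 1; 2 bumps 4 from row 2; 4 starts row 3. P = [[1, 3, 5], [2], [4]].
Insert 6: appended to row 1. P = [[1, 3, 5, 6], [2], [4]].

So P = [[1, 3, 5, 6], [2], [4]], Q = [[1, 2, 4, 6], [3], [5]].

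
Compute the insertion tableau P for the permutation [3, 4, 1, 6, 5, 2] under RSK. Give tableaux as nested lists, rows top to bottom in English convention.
P = [[1, 2, 5], [3, 4], [6]]

Insert 3: appended to row 1. P = [[3]].
Insert 4: appended to row 1. P = [[3, 4]].
Insert 1: 1 bumps 3 from row 1; 3 starts row 2. P = [[1, 4], [3]].
Insert 6: appended to row 1. P = [[1, 4, 6], [3]].
Insert 5: 5 bumps 6 from row 1; 6 appends to row 2. P = [[1, 4, 5], [3, 6]].
Insert 2: 2 bumps 4 from row 1; 4 bumps 6 from row 2; 6 starts row 3. P = [[1, 2, 5], [3, 4], [6]].

So P = [[1, 2, 5], [3, 4], [6]].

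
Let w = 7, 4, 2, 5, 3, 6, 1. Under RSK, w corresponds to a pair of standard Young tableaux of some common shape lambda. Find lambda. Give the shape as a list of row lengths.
[3, 2, 1, 1]

RSK row insertion gives P = [[1, 3, 6], [2, 5], [4], [7]], which has shape [3, 2, 1, 1].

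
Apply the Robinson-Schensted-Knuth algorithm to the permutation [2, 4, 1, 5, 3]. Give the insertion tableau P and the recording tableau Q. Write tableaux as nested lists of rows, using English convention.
Insert each entry of the permutation into P by Schensted row insertion, recording in Q the position of each new cell.

Insert 2: appended to row 1. P = [[2]], Q = [[1]].
Insert 4: appended to row 1. P = [[2, 4]], Q = [[1, 2]].
Insert 1: 1 bumps 2 from row 1; 2 starts row 2. P = [[1, 4], [2]], Q = [[1, 2], [3]].
Insert 5: appended to row 1. P = [[1, 4, 5], [2]], Q = [[1, 2, 4], [3]].
Insert 3: 3 bumps 4 from row 1; 4 appends to row 2. P = [[1, 3, 5], [2, 4]], Q = [[1, 2, 4], [3, 5]].

So P = [[1, 3, 5], [2, 4]], Q = [[1, 2, 4], [3, 5]].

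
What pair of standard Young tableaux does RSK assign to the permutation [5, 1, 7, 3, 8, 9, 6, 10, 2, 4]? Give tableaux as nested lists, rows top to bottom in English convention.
P = [[1, 2, 4, 9, 10], [3, 6, 8], [5, 7]], Q = [[1, 3, 5, 6, 8], [2, 4, 7], [9, 10]]

Insert each entry of the permutation into P by Schensted row insertion, recording in Q the position of each new cell.

Insert 5: appended to row 1. P = [[5]], Q = [[1]].
Insert 1: 1 bumps 5 from row 1; 5 starts row 2. P = [[1], [5]], Q = [[1], [2]].
Insert 7: appended to row 1. P = [[1, 7], [5]], Q = [[1, 3], [2]].
Insert 3: 3 bumps 7 from row 1; 7 appends to row 2. P = [[1, 3], [5, 7]], Q = [[1, 3], [2, 4]].
Insert 8: appended to row 1. P = [[1, 3, 8], [5, 7]], Q = [[1, 3, 5], [2, 4]].
Insert 9: appended to row 1. P = [[1, 3, 8, 9], [5, 7]], Q = [[1, 3, 5, 6], [2, 4]].
Insert 6: 6 bumps 8 from row 1; 8 appends to row 2. P = [[1, 3, 6, 9], [5, 7, 8]], Q = [[1, 3, 5, 6], [2, 4, 7]].
Insert 10: appended to row 1. P = [[1, 3, 6, 9, 10], [5, 7, 8]], Q = [[1, 3, 5, 6, 8], [2, 4, 7]].
Insert 2: 2 bumps 3 from row 1; 3 bumps 5 from row 2; 5 starts row 3. P = [[1, 2, 6, 9, 10], [3, 7, 8], [5]], Q = [[1, 3, 5, 6, 8], [2, 4, 7], [9]].
Insert 4: 4 bumps 6 from row 1; 6 bumps 7 from row 2; 7 appends to row 3. P = [[1, 2, 4, 9, 10], [3, 6, 8], [5, 7]], Q = [[1, 3, 5, 6, 8], [2, 4, 7], [9, 10]].

So P = [[1, 2, 4, 9, 10], [3, 6, 8], [5, 7]], Q = [[1, 3, 5, 6, 8], [2, 4, 7], [9, 10]].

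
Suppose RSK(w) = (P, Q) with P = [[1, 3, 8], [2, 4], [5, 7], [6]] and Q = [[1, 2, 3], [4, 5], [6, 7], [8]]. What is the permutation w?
6 7 8 2 5 1 4 3

Reverse the RSK construction: for i from n down to 1, find the cell of Q containing i, remove the entry at that cell from P, and reverse-bump it up through P; the value ejected from row 1 is w(i).

Step i=8: Q has 8 at row 4, column 1; remove 6 from row 4 of P and reverse-bump: 6 enters row 3 and ejects 5; 5 enters row 2 and ejects 4; 4 enters row 1 and ejects 3. So w(8) = 3. P is now [[1, 4, 8], [2, 5], [6, 7]].
Step i=7: Q has 7 at row 3, column 2; remove 7 from row 3 of P and reverse-bump: 7 enters row 2 and ejects 5; 5 enters row 1 and ejects 4. So w(7) = 4. P is now [[1, 5, 8], [2, 7], [6]].
Step i=6: Q has 6 at row 3, column 1; remove 6 from row 3 of P and reverse-bump: 6 enters row 2 and ejects 2; 2 enters row 1 and ejects 1. So w(6) = 1. P is now [[2, 5, 8], [6, 7]].
Step i=5: Q has 5 at row 2, column 2; remove 7 from row 2 of P and reverse-bump: 7 enters row 1 and ejects 5. So w(5) = 5. P is now [[2, 7, 8], [6]].
Step i=4: Q has 4 at row 2, column 1; remove 6 from row 2 of P and reverse-bump: 6 enters row 1 and ejects 2. So w(4) = 2. P is now [[6, 7, 8]].
Step i=3: Q has 3 at row 1, column 3; remove that cell from P, ejecting 8. So w(3) = 8. P is now [[6, 7]].
Step i=2: Q has 2 at row 1, column 2; remove that cell from P, ejecting 7. So w(2) = 7. P is now [[6]].
Step i=1: Q has 1 at row 1, column 1; remove that cell from P, ejecting 6. So w(1) = 6. P is now [].

So w = 6 7 8 2 5 1 4 3.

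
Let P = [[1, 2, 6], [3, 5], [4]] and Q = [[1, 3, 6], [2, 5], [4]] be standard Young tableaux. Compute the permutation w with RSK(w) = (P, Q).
Reverse the RSK construction: for i from n down to 1, find the cell of Q containing i, remove the entry at that cell from P, and reverse-bump it up through P; the value ejected from row 1 is w(i).

Step i=6: Q has 6 at row 1, column 3; remove that cell from P, ejecting 6. So w(6) = 6. P is now [[1, 2], [3, 5], [4]].
Step i=5: Q has 5 at row 2, column 2; remove 5 from row 2 of P and reverse-bump: 5 enters row 1 and ejects 2. So w(5) = 2. P is now [[1, 5], [3], [4]].
Step i=4: Q has 4 at row 3, column 1; remove 4 from row 3 of P and reverse-bump: 4 enters row 2 and ejects 3; 3 enters row 1 and ejects 1. So w(4) = 1. P is now [[3, 5], [4]].
Step i=3: Q has 3 at row 1, column 2; remove that cell from P, ejecting 5. So w(3) = 5. P is now [[3], [4]].
Step i=2: Q has 2 at row 2, column 1; remove 4 from row 2 of P and reverse-bump: 4 enters row 1 and ejects 3. So w(2) = 3. P is now [[4]].
Step i=1: Q has 1 at row 1, column 1; remove that cell from P, ejecting 4. So w(1) = 4. P is now [].

So w = 4 3 5 1 2 6.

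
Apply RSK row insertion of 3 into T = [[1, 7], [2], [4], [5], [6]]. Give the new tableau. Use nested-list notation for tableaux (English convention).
In row 1, 3 replaces 7 (the leftmost entry greater than 3); 7 is bumped to row 2. 7 is appended to row 2. The new tableau is [[1, 3], [2, 7], [4], [5], [6]].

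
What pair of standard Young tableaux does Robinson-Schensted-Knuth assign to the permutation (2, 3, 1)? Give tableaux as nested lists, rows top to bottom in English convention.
Insert each entry of the permutation into P by Schensted row insertion, recording in Q the position of each new cell.

After inserting 2: P = [[2]].
After inserting 3: P = [[2, 3]].
After inserting 1: P = [[1, 3], [2]].

So P = [[1, 3], [2]], Q = [[1, 2], [3]].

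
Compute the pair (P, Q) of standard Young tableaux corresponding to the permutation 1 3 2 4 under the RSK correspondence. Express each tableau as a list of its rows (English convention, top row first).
Insert each entry of the permutation into P by Schensted row insertion, recording in Q the position of each new cell.

Insert 1: appended to row 1. P = [[1]].
Insert 3: appended to row 1. P = [[1, 3]].
Insert 2: 2 bumps 3 from row 1; 3 starts row 2. P = [[1, 2], [3]].
Insert 4: appended to row 1. P = [[1, 2, 4], [3]].

So P = [[1, 2, 4], [3]], Q = [[1, 2, 4], [3]].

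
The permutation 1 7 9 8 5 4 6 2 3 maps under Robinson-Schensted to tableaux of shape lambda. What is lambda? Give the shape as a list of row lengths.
[3, 2, 2, 1, 1]

Row-insert each entry into an empty tableau.

After inserting 1: P = [[1]].
After inserting 7: P = [[1, 7]].
After inserting 9: P = [[1, 7, 9]].
After inserting 8: P = [[1, 7, 8], [9]].
After inserting 5: P = [[1, 5, 8], [7], [9]].
After inserting 4: P = [[1, 4, 8], [5], [7], [9]].
After inserting 6: P = [[1, 4, 6], [5, 8], [7], [9]].
After inserting 2: P = [[1, 2, 6], [4, 8], [5], [7], [9]].
After inserting 3: P = [[1, 2, 3], [4, 6], [5, 8], [7], [9]].

The final insertion tableau P = [[1, 2, 3], [4, 6], [5, 8], [7], [9]] has shape [3, 2, 2, 1, 1].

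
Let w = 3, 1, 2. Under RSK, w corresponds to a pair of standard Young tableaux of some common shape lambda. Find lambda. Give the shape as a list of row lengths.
[2, 1]

Row-insert each entry into an empty tableau.

After inserting 3: P = [[3]].
After inserting 1: P = [[1], [3]].
After inserting 2: P = [[1, 2], [3]].

The final insertion tableau P = [[1, 2], [3]] has shape [2, 1].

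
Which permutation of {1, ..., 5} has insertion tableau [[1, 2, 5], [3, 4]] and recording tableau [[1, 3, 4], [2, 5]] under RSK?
Reverse RSK: for i = n, n-1, ..., 1, locate i in Q, remove the corresponding corner cell from P, and reverse-bump its entry up through P; the value ejected from row 1 is w(i).

So w = 3 1 4 5 2.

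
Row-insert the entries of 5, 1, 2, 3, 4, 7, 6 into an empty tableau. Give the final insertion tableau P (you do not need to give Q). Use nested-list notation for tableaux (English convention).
P = [[1, 2, 3, 4, 6], [5, 7]]

Insert 5: appended to row 1. P = [[5]].
Insert 1: 1 bumps 5 from row 1; 5 starts row 2. P = [[1], [5]].
Insert 2: appended to row 1. P = [[1, 2], [5]].
Insert 3: appended to row 1. P = [[1, 2, 3], [5]].
Insert 4: appended to row 1. P = [[1, 2, 3, 4], [5]].
Insert 7: appended to row 1. P = [[1, 2, 3, 4, 7], [5]].
Insert 6: 6 bumps 7 from row 1; 7 appends to row 2. P = [[1, 2, 3, 4, 6], [5, 7]].

So P = [[1, 2, 3, 4, 6], [5, 7]].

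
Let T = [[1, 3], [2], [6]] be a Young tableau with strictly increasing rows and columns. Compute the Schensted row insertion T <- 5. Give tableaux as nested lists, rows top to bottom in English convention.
[[1, 3, 5], [2], [6]]

5 is larger than every entry of row 1, so it is appended to row 1. The new tableau is [[1, 3, 5], [2], [6]].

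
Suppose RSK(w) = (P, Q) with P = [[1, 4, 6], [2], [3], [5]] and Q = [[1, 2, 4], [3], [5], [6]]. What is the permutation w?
Reverse the RSK construction: for i from n down to 1, find the cell of Q containing i, remove the entry at that cell from P, and reverse-bump it up through P; the value ejected from row 1 is w(i).

Step i=6: Q has 6 at row 4, column 1; remove 5 from row 4 of P and reverse-bump: 5 enters row 3 and ejects 3; 3 enters row 2 and ejects 2; 2 enters row 1 and ejects 1. So w(6) = 1. P is now [[2, 4, 6], [3], [5]].
Step i=5: Q has 5 at row 3, column 1; remove 5 from row 3 of P and reverse-bump: 5 enters row 2 and ejects 3; 3 enters row 1 and ejects 2. So w(5) = 2. P is now [[3, 4, 6], [5]].
Step i=4: Q has 4 at row 1, column 3; remove that cell from P, ejecting 6. So w(4) = 6. P is now [[3, 4], [5]].
Step i=3: Q has 3 at row 2, column 1; remove 5 from row 2 of P and reverse-bump: 5 enters row 1 and ejects 4. So w(3) = 4. P is now [[3, 5]].
Step i=2: Q has 2 at row 1, column 2; remove that cell from P, ejecting 5. So w(2) = 5. P is now [[3]].
Step i=1: Q has 1 at row 1, column 1; remove that cell from P, ejecting 3. So w(1) = 3. P is now [].

So w = 3 5 4 6 2 1.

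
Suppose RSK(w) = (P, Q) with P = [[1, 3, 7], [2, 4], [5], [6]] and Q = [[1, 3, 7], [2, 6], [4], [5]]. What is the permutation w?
Reverse RSK: for i = n, n-1, ..., 1, locate i in Q, remove the corresponding corner cell from P, and reverse-bump its entry up through P; the value ejected from row 1 is w(i).

So w = 6 2 5 4 1 3 7.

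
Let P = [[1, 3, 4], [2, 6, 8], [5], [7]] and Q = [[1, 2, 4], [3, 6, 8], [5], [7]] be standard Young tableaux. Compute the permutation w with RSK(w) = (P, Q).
Reverse the RSK construction: for i from n down to 1, find the cell of Q containing i, remove the entry at that cell from P, and reverse-bump it up through P; the value ejected from row 1 is w(i).

Step i=8: Q has 8 at row 2, column 3; remove 8 from row 2 of P and reverse-bump: 8 enters row 1 and ejects 4. So w(8) = 4. P is now [[1, 3, 8], [2, 6], [5], [7]].
Step i=7: Q has 7 at row 4, column 1; remove 7 from row 4 of P and reverse-bump: 7 enters row 3 and ejects 5; 5 enters row 2 and ejects 2; 2 enters row 1 and ejects 1. So w(7) = 1. P is now [[2, 3, 8], [5, 6], [7]].
Step i=6: Q has 6 at row 2, column 2; remove 6 from row 2 of P and reverse-bump: 6 enters row 1 and ejects 3. So w(6) = 3. P is now [[2, 6, 8], [5], [7]].
Step i=5: Q has 5 at row 3, column 1; remove 7 from row 3 of P and reverse-bump: 7 enters row 2 and ejects 5; 5 enters row 1 and ejects 2. So w(5) = 2. P is now [[5, 6, 8], [7]].
Step i=4: Q has 4 at row 1, column 3; remove that cell from P, ejecting 8. So w(4) = 8. P is now [[5, 6], [7]].
Step i=3: Q has 3 at row 2, column 1; remove 7 from row 2 of P and reverse-bump: 7 enters row 1 and ejects 6. So w(3) = 6. P is now [[5, 7]].
Step i=2: Q has 2 at row 1, column 2; remove that cell from P, ejecting 7. So w(2) = 7. P is now [[5]].
Step i=1: Q has 1 at row 1, column 1; remove that cell from P, ejecting 5. So w(1) = 5. P is now [].

So w = 5 7 6 8 2 3 1 4.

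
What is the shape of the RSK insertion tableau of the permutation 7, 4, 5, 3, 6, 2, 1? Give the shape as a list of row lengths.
RSK row insertion gives P = [[1, 5, 6], [2], [3], [4], [7]], which has shape [3, 1, 1, 1, 1].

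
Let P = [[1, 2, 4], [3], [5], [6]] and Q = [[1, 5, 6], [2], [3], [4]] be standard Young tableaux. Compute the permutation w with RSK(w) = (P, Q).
Reverse the RSK construction: for i from n down to 1, find the cell of Q containing i, remove the entry at that cell from P, and reverse-bump it up through P; the value ejected from row 1 is w(i).

Step i=6: Q has 6 at row 1, column 3; remove that cell from P, ejecting 4. So w(6) = 4. P is now [[1, 2], [3], [5], [6]].
Step i=5: Q has 5 at row 1, column 2; remove that cell from P, ejecting 2. So w(5) = 2. P is now [[1], [3], [5], [6]].
Step i=4: Q has 4 at row 4, column 1; remove 6 from row 4 of P and reverse-bump: 6 enters row 3 and ejects 5; 5 enters row 2 and ejects 3; 3 enters row 1 and ejects 1. So w(4) = 1. P is now [[3], [5], [6]].
Step i=3: Q has 3 at row 3, column 1; remove 6 from row 3 of P and reverse-bump: 6 enters row 2 and ejects 5; 5 enters row 1 and ejects 3. So w(3) = 3. P is now [[5], [6]].
Step i=2: Q has 2 at row 2, column 1; remove 6 from row 2 of P and reverse-bump: 6 enters row 1 and ejects 5. So w(2) = 5. P is now [[6]].
Step i=1: Q has 1 at row 1, column 1; remove that cell from P, ejecting 6. So w(1) = 6. P is now [].

So w = 6 5 3 1 2 4.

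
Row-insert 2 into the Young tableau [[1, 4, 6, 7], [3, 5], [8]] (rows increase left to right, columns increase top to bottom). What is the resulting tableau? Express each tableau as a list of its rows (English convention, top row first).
In row 1, 2 replaces 4 (the leftmost entry greater than 2); 4 is bumped to row 2. In row 2, 4 replaces 5 (the leftmost entry greater than 4); 5 is bumped to row 3. In row 3, 5 replaces 8 (the leftmost entry greater than 5); 8 is bumped to row 4. 8 starts a new row 4. The new tableau is [[1, 2, 6, 7], [3, 4], [5], [8]].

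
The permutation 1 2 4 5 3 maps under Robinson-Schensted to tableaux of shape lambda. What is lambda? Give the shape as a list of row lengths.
[4, 1]

Row-insert each entry into an empty tableau.

After inserting 1: P = [[1]].
After inserting 2: P = [[1, 2]].
After inserting 4: P = [[1, 2, 4]].
After inserting 5: P = [[1, 2, 4, 5]].
After inserting 3: P = [[1, 2, 3, 5], [4]].

The final insertion tableau P = [[1, 2, 3, 5], [4]] has shape [4, 1].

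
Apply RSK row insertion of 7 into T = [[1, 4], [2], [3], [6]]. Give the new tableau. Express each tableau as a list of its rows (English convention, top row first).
7 is larger than every entry of row 1, so it is appended to row 1. The new tableau is [[1, 4, 7], [2], [3], [6]].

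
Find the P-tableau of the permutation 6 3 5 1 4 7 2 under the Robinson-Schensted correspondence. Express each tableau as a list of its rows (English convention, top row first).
P = [[1, 2, 7], [3, 4], [5], [6]]

Insert 6: appended to row 1. P = [[6]].
Insert 3: 3 bumps 6 from row 1; 6 starts row 2. P = [[3], [6]].
Insert 5: appended to row 1. P = [[3, 5], [6]].
Insert 1: 1 bumps 3 from row 1; 3 bumps 6 from row 2; 6 starts row 3. P = [[1, 5], [3], [6]].
Insert 4: 4 bumps 5 from row 1; 5 appends to row 2. P = [[1, 4], [3, 5], [6]].
Insert 7: appended to row 1. P = [[1, 4, 7], [3, 5], [6]].
Insert 2: 2 bumps 4 from row 1; 4 bumps 5 from row 2; 5 bumps 6 from row 3; 6 starts row 4. P = [[1, 2, 7], [3, 4], [5], [6]].

So P = [[1, 2, 7], [3, 4], [5], [6]].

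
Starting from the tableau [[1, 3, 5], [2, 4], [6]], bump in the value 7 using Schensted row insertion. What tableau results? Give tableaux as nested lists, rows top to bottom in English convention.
[[1, 3, 5, 7], [2, 4], [6]]

7 is larger than every entry of row 1, so it is appended to row 1. The new tableau is [[1, 3, 5, 7], [2, 4], [6]].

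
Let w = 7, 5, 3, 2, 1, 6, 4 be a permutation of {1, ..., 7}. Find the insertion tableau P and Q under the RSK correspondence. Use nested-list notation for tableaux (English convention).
Insert each entry of the permutation into P by Schensted row insertion, recording in Q the position of each new cell.

Insert 7: appended to row 1. P = [[7]], Q = [[1]].
Insert 5: 5 bumps 7 from row 1; 7 starts row 2. P = [[5], [7]], Q = [[1], [2]].
Insert 3: 3 bumps 5 from row 1; 5 bumps 7 from row 2; 7 starts row 3. P = [[3], [5], [7]], Q = [[1], [2], [3]].
Insert 2: 2 bumps 3 from row 1; 3 bumps 5 from row 2; 5 bumps 7 from row 3; 7 starts row 4. P = [[2], [3], [5], [7]], Q = [[1], [2], [3], [4]].
Insert 1: 1 bumps 2 from row 1; 2 bumps 3 from row 2; 3 bumps 5 from row 3; 5 bumps 7 from row 4; 7 starts row 5. P = [[1], [2], [3], [5], [7]], Q = [[1], [2], [3], [4], [5]].
Insert 6: appended to row 1. P = [[1, 6], [2], [3], [5], [7]], Q = [[1, 6], [2], [3], [4], [5]].
Insert 4: 4 bumps 6 from row 1; 6 appends to row 2. P = [[1, 4], [2, 6], [3], [5], [7]], Q = [[1, 6], [2, 7], [3], [4], [5]].

So P = [[1, 4], [2, 6], [3], [5], [7]], Q = [[1, 6], [2, 7], [3], [4], [5]].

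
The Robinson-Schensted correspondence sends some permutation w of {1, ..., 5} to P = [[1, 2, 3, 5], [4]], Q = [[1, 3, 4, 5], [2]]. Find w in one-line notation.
Reverse the RSK construction: for i from n down to 1, find the cell of Q containing i, remove the entry at that cell from P, and reverse-bump it up through P; the value ejected from row 1 is w(i).

Step i=5: Q has 5 at row 1, column 4; remove that cell from P, ejecting 5. So w(5) = 5. P is now [[1, 2, 3], [4]].
Step i=4: Q has 4 at row 1, column 3; remove that cell from P, ejecting 3. So w(4) = 3. P is now [[1, 2], [4]].
Step i=3: Q has 3 at row 1, column 2; remove that cell from P, ejecting 2. So w(3) = 2. P is now [[1], [4]].
Step i=2: Q has 2 at row 2, column 1; remove 4 from row 2 of P and reverse-bump: 4 enters row 1 and ejects 1. So w(2) = 1. P is now [[4]].
Step i=1: Q has 1 at row 1, column 1; remove that cell from P, ejecting 4. So w(1) = 4. P is now [].

So w = 4 1 2 3 5.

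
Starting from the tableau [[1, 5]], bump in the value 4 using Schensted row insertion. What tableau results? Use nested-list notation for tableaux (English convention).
In row 1, 4 replaces 5 (the leftmost entry greater than 4); 5 is bumped to row 2. 5 starts a new row 2. The new tableau is [[1, 4], [5]].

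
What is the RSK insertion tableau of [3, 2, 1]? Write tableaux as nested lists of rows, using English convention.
P = [[1], [2], [3]]

Insert 3: appended to row 1. P = [[3]].
Insert 2: 2 bumps 3 from row 1; 3 starts row 2. P = [[2], [3]].
Insert 1: 1 bumps 2 from row 1; 2 bumps 3 from row 2; 3 starts row 3. P = [[1], [2], [3]].

So P = [[1], [2], [3]].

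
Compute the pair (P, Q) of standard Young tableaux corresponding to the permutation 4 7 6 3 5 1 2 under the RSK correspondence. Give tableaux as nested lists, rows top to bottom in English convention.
P = [[1, 2], [3, 5], [4, 6], [7]], Q = [[1, 2], [3, 5], [4, 7], [6]]

Insert each entry of the permutation into P by Schensted row insertion, recording in Q the position of each new cell.

After inserting 4: P = [[4]].
After inserting 7: P = [[4, 7]].
After inserting 6: P = [[4, 6], [7]].
After inserting 3: P = [[3, 6], [4], [7]].
After inserting 5: P = [[3, 5], [4, 6], [7]].
After inserting 1: P = [[1, 5], [3, 6], [4], [7]].
After inserting 2: P = [[1, 2], [3, 5], [4, 6], [7]].

So P = [[1, 2], [3, 5], [4, 6], [7]], Q = [[1, 2], [3, 5], [4, 7], [6]].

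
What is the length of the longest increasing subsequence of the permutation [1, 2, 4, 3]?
3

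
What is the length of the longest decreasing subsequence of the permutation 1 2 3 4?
1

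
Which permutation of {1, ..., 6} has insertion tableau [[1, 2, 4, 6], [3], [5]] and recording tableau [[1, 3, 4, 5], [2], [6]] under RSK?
Reverse the RSK construction: for i from n down to 1, find the cell of Q containing i, remove the entry at that cell from P, and reverse-bump it up through P; the value ejected from row 1 is w(i).

Step i=6: Q has 6 at row 3, column 1; remove 5 from row 3 of P and reverse-bump: 5 enters row 2 and ejects 3; 3 enters row 1 and ejects 2. So w(6) = 2. P is now [[1, 3, 4, 6], [5]].
Step i=5: Q has 5 at row 1, column 4; remove that cell from P, ejecting 6. So w(5) = 6. P is now [[1, 3, 4], [5]].
Step i=4: Q has 4 at row 1, column 3; remove that cell from P, ejecting 4. So w(4) = 4. P is now [[1, 3], [5]].
Step i=3: Q has 3 at row 1, column 2; remove that cell from P, ejecting 3. So w(3) = 3. P is now [[1], [5]].
Step i=2: Q has 2 at row 2, column 1; remove 5 from row 2 of P and reverse-bump: 5 enters row 1 and ejects 1. So w(2) = 1. P is now [[5]].
Step i=1: Q has 1 at row 1, column 1; remove that cell from P, ejecting 5. So w(1) = 5. P is now [].

So w = 5 1 3 4 6 2.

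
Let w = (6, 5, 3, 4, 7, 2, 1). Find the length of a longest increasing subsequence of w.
3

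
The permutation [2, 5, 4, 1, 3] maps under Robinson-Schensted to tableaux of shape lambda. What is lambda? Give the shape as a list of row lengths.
[2, 2, 1]

Row-insert each entry into an empty tableau.

After inserting 2: P = [[2]].
After inserting 5: P = [[2, 5]].
After inserting 4: P = [[2, 4], [5]].
After inserting 1: P = [[1, 4], [2], [5]].
After inserting 3: P = [[1, 3], [2, 4], [5]].

The final insertion tableau P = [[1, 3], [2, 4], [5]] has shape [2, 2, 1].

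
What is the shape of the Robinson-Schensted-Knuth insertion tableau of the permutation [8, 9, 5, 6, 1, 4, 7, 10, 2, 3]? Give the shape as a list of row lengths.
RSK row insertion gives P = [[1, 2, 3, 10], [4, 6, 7], [5, 9], [8]], which has shape [4, 3, 2, 1].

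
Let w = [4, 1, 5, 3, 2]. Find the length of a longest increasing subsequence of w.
2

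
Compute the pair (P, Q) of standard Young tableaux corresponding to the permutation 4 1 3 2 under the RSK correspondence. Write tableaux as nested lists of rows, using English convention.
Insert each entry of the permutation into P by Schensted row insertion, recording in Q the position of each new cell.

After inserting 4: P = [[4]].
After inserting 1: P = [[1], [4]].
After inserting 3: P = [[1, 3], [4]].
After inserting 2: P = [[1, 2], [3], [4]].

So P = [[1, 2], [3], [4]], Q = [[1, 3], [2], [4]].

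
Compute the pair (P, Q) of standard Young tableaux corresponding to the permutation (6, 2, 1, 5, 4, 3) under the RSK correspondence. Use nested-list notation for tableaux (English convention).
Insert each entry of the permutation into P by Schensted row insertion, recording in Q the position of each new cell.

Insert 6: appended to row 1. P = [[6]], Q = [[1]].
Insert 2: 2 bumps 6 from row 1; 6 starts row 2. P = [[2], [6]], Q = [[1], [2]].
Insert 1: 1 bumps 2 from row 1; 2 bumps 6 from row 2; 6 starts row 3. P = [[1], [2], [6]], Q = [[1], [2], [3]].
Insert 5: appended to row 1. P = [[1, 5], [2], [6]], Q = [[1, 4], [2], [3]].
Insert 4: 4 bumps 5 from row 1; 5 appends to row 2. P = [[1, 4], [2, 5], [6]], Q = [[1, 4], [2, 5], [3]].
Insert 3: 3 bumps 4 from row 1; 4 bumps 5 from row 2; 5 bumps 6 from row 3; 6 starts row 4. P = [[1, 3], [2, 4], [5], [6]], Q = [[1, 4], [2, 5], [3], [6]].

So P = [[1, 3], [2, 4], [5], [6]], Q = [[1, 4], [2, 5], [3], [6]].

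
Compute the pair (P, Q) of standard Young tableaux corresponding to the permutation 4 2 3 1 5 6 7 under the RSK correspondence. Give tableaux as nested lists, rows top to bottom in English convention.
P = [[1, 3, 5, 6, 7], [2], [4]], Q = [[1, 3, 5, 6, 7], [2], [4]]

Insert each entry of the permutation into P by Schensted row insertion, recording in Q the position of each new cell.

Insert 4: appended to row 1. P = [[4]], Q = [[1]].
Insert 2: 2 bumps 4 from row 1; 4 starts row 2. P = [[2], [4]], Q = [[1], [2]].
Insert 3: appended to row 1. P = [[2, 3], [4]], Q = [[1, 3], [2]].
Insert 1: 1 bumps 2 from row 1; 2 bumps 4 from row 2; 4 starts row 3. P = [[1, 3], [2], [4]], Q = [[1, 3], [2], [4]].
Insert 5: appended to row 1. P = [[1, 3, 5], [2], [4]], Q = [[1, 3, 5], [2], [4]].
Insert 6: appended to row 1. P = [[1, 3, 5, 6], [2], [4]], Q = [[1, 3, 5, 6], [2], [4]].
Insert 7: appended to row 1. P = [[1, 3, 5, 6, 7], [2], [4]], Q = [[1, 3, 5, 6, 7], [2], [4]].

So P = [[1, 3, 5, 6, 7], [2], [4]], Q = [[1, 3, 5, 6, 7], [2], [4]].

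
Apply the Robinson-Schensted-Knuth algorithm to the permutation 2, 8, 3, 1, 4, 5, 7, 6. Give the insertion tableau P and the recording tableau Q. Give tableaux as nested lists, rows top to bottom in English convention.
Insert each entry of the permutation into P by Schensted row insertion, recording in Q the position of each new cell.

Insert 2: appended to row 1. P = [[2]].
Insert 8: appended to row 1. P = [[2, 8]].
Insert 3: 3 bumps 8 from row 1; 8 starts row 2. P = [[2, 3], [8]].
Insert 1: 1 bumps 2 from row 1; 2 bumps 8 from row 2; 8 starts row 3. P = [[1, 3], [2], [8]].
Insert 4: appended to row 1. P = [[1, 3, 4], [2], [8]].
Insert 5: appended to row 1. P = [[1, 3, 4, 5], [2], [8]].
Insert 7: appended to row 1. P = [[1, 3, 4, 5, 7], [2], [8]].
Insert 6: 6 bumps 7 from row 1; 7 appends to row 2. P = [[1, 3, 4, 5, 6], [2, 7], [8]].

So P = [[1, 3, 4, 5, 6], [2, 7], [8]], Q = [[1, 2, 5, 6, 7], [3, 8], [4]].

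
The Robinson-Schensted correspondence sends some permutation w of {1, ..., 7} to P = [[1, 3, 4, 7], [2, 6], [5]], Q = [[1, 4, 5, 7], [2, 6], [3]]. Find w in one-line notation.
Reverse RSK: for i = n, n-1, ..., 1, locate i in Q, remove the corresponding corner cell from P, and reverse-bump its entry up through P; the value ejected from row 1 is w(i).

So w = 5 2 1 3 6 4 7.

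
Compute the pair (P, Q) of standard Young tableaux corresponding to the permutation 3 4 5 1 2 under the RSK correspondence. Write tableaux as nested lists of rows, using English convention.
P = [[1, 2, 5], [3, 4]], Q = [[1, 2, 3], [4, 5]]

Insert each entry of the permutation into P by Schensted row insertion, recording in Q the position of each new cell.

Insert 3: appended to row 1. P = [[3]].
Insert 4: appended to row 1. P = [[3, 4]].
Insert 5: appended to row 1. P = [[3, 4, 5]].
Insert 1: 1 bumps 3 from row 1; 3 starts row 2. P = [[1, 4, 5], [3]].
Insert 2: 2 bumps 4 from row 1; 4 appends to row 2. P = [[1, 2, 5], [3, 4]].

So P = [[1, 2, 5], [3, 4]], Q = [[1, 2, 3], [4, 5]].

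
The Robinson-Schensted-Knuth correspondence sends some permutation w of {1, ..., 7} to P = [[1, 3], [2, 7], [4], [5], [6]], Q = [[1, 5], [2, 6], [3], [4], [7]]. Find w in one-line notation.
6 5 4 2 7 3 1

Reverse the RSK construction: for i from n down to 1, find the cell of Q containing i, remove the entry at that cell from P, and reverse-bump it up through P; the value ejected from row 1 is w(i).

Step i=7: Q has 7 at row 5, column 1; remove 6 from row 5 of P and reverse-bump: 6 enters row 4 and ejects 5; 5 enters row 3 and ejects 4; 4 enters row 2 and ejects 2; 2 enters row 1 and ejects 1. So w(7) = 1. P is now [[2, 3], [4, 7], [5], [6]].
Step i=6: Q has 6 at row 2, column 2; remove 7 from row 2 of P and reverse-bump: 7 enters row 1 and ejects 3. So w(6) = 3. P is now [[2, 7], [4], [5], [6]].
Step i=5: Q has 5 at row 1, column 2; remove that cell from P, ejecting 7. So w(5) = 7. P is now [[2], [4], [5], [6]].
Step i=4: Q has 4 at row 4, column 1; remove 6 from row 4 of P and reverse-bump: 6 enters row 3 and ejects 5; 5 enters row 2 and ejects 4; 4 enters row 1 and ejects 2. So w(4) = 2. P is now [[4], [5], [6]].
Step i=3: Q has 3 at row 3, column 1; remove 6 from row 3 of P and reverse-bump: 6 enters row 2 and ejects 5; 5 enters row 1 and ejects 4. So w(3) = 4. P is now [[5], [6]].
Step i=2: Q has 2 at row 2, column 1; remove 6 from row 2 of P and reverse-bump: 6 enters row 1 and ejects 5. So w(2) = 5. P is now [[6]].
Step i=1: Q has 1 at row 1, column 1; remove that cell from P, ejecting 6. So w(1) = 6. P is now [].

So w = 6 5 4 2 7 3 1.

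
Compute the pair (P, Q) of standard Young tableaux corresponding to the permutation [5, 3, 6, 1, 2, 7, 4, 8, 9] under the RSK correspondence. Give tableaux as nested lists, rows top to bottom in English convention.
Insert each entry of the permutation into P by Schensted row insertion, recording in Q the position of each new cell.

After inserting 5: P = [[5]].
After inserting 3: P = [[3], [5]].
After inserting 6: P = [[3, 6], [5]].
After inserting 1: P = [[1, 6], [3], [5]].
After inserting 2: P = [[1, 2], [3, 6], [5]].
After inserting 7: P = [[1, 2, 7], [3, 6], [5]].
After inserting 4: P = [[1, 2, 4], [3, 6, 7], [5]].
After inserting 8: P = [[1, 2, 4, 8], [3, 6, 7], [5]].
After inserting 9: P = [[1, 2, 4, 8, 9], [3, 6, 7], [5]].

So P = [[1, 2, 4, 8, 9], [3, 6, 7], [5]], Q = [[1, 3, 6, 8, 9], [2, 5, 7], [4]].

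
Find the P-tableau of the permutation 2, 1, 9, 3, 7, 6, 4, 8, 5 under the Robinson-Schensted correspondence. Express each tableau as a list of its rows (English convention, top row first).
After inserting 2: P = [[2]].
After inserting 1: P = [[1], [2]].
After inserting 9: P = [[1, 9], [2]].
After inserting 3: P = [[1, 3], [2, 9]].
After inserting 7: P = [[1, 3, 7], [2, 9]].
After inserting 6: P = [[1, 3, 6], [2, 7], [9]].
After inserting 4: P = [[1, 3, 4], [2, 6], [7], [9]].
After inserting 8: P = [[1, 3, 4, 8], [2, 6], [7], [9]].
After inserting 5: P = [[1, 3, 4, 5], [2, 6, 8], [7], [9]].

So P = [[1, 3, 4, 5], [2, 6, 8], [7], [9]].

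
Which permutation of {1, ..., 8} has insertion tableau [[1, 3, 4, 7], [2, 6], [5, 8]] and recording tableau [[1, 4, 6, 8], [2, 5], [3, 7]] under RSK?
Reverse RSK: for i = n, n-1, ..., 1, locate i in Q, remove the corresponding corner cell from P, and reverse-bump its entry up through P; the value ejected from row 1 is w(i).

So w = 5 2 1 8 3 6 4 7.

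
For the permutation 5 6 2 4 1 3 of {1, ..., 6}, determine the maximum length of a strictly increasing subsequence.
2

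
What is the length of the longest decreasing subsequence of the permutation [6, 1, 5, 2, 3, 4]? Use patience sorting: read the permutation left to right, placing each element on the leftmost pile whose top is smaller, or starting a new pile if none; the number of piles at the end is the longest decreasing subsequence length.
6: new pile. tops = [6]
1: new pile. tops = [6, 1]
5: onto pile 2 (replacing 1). tops = [6, 5]
2: new pile. tops = [6, 5, 2]
3: onto pile 3 (replacing 2). tops = [6, 5, 3]
4: onto pile 3 (replacing 3). tops = [6, 5, 4]

3 piles, so the longest decreasing subsequence has length 3.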